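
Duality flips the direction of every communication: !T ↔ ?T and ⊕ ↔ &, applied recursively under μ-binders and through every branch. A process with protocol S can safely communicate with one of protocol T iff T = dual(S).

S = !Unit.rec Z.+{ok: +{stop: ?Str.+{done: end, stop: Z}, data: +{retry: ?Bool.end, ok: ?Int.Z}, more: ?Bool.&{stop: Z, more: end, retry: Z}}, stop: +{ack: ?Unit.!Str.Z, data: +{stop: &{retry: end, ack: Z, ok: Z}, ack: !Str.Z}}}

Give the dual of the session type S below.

!Unit = ?Unit
  rec Z = rec Z  (rec unchanged)
    +{ok,stop} = &{ok,stop}  (internal→external)
      [ok]
        +{stop,data,more} = &{stop,data,more}  (internal→external)
          [stop]
            ?Str = !Str
              +{done,stop} = &{done,stop}  (internal→external)
                [done]
                  end ↦ end
                [stop]
                  Z ↦ Z
          [data]
            +{retry,ok} = &{retry,ok}  (internal→external)
              [retry]
                ?Bool = !Bool
                  end ↦ end
              [ok]
                ?Int = !Int
                  Z ↦ Z
          [more]
            ?Bool = !Bool
              &{stop,more,retry} = +{stop,more,retry}  (offer→select)
                [stop]
                  Z ↦ Z
                [more]
                  end ↦ end
                [retry]
                  Z ↦ Z
      [stop]
        +{ack,data} = &{ack,data}  (internal→external)
          [ack]
            ?Unit = !Unit
              !Str = ?Str
                Z ↦ Z
          [data]
            +{stop,ack} = &{stop,ack}  (internal→external)
              [stop]
                &{retry,ack,ok} = +{retry,ack,ok}  (offer→select)
                  [retry]
                    end ↦ end
                  [ack]
                    Z ↦ Z
                  [ok]
                    Z ↦ Z
              [ack]
                !Str = ?Str
                  Z ↦ Z

?Unit.rec Z.&{ok: &{stop: !Str.&{done: end, stop: Z}, data: &{retry: !Bool.end, ok: !Int.Z}, more: !Bool.+{stop: Z, more: end, retry: Z}}, stop: &{ack: !Unit.?Str.Z, data: &{stop: +{retry: end, ack: Z, ok: Z}, ack: ?Str.Z}}}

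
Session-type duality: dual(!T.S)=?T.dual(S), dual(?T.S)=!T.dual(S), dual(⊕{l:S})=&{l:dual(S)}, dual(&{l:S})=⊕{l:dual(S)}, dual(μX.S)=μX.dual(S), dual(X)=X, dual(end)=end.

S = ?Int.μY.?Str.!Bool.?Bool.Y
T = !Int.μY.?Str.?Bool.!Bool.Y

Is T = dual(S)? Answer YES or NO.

?Int vs !Int  ✓
  μY vs μY  ✓ (rec unchanged)
    ?Str vs ?Str  ✗ same direction on both sides — not dual

NO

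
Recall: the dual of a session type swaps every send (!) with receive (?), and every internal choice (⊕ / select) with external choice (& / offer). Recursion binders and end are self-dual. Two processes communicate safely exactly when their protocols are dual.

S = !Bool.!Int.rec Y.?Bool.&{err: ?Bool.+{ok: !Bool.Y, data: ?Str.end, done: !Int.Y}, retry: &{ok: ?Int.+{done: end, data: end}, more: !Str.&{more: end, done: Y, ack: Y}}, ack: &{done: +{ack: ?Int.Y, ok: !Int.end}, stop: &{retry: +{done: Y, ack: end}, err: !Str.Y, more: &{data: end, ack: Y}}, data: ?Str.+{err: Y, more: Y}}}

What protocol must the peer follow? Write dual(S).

?Bool.?Int.rec Y.!Bool.+{err: !Bool.&{ok: ?Bool.Y, data: !Str.end, done: ?Int.Y}, retry: +{ok: !Int.&{done: end, data: end}, more: ?Str.+{more: end, done: Y, ack: Y}}, ack: +{done: &{ack: !Int.Y, ok: ?Int.end}, stop: +{retry: &{done: Y, ack: end}, err: ?Str.Y, more: +{data: end, ack: Y}}, data: !Str.&{err: Y, more: Y}}}

!Bool ↦ ?Bool
  !Int ↦ ?Int
    rec Y ↦ rec Y  (binder kept)
      ?Bool ↦ !Bool
        &{err,retry,ack} ↦ +{err,retry,ack}  (external→internal)
          • err:
            ?Bool ↦ !Bool
              +{ok,data,done} ↦ &{ok,data,done}  (internal→external)
                • ok:
                  !Bool ↦ ?Bool
                    dual(Y) = Y
                • data:
                  ?Str ↦ !Str
                    dual(end) = end
                • done:
                  !Int ↦ ?Int
                    dual(Y) = Y
          • retry:
            &{ok,more} ↦ +{ok,more}  (external→internal)
              • ok:
                ?Int ↦ !Int
                  +{done,data} ↦ &{done,data}  (internal→external)
                    • done:
                      dual(end) = end
                    • data:
                      dual(end) = end
              • more:
                !Str ↦ ?Str
                  &{more,done,ack} ↦ +{more,done,ack}  (external→internal)
                    • more:
                      dual(end) = end
                    • done:
                      dual(Y) = Y
                    • ack:
                      dual(Y) = Y
          • ack:
            &{done,stop,data} ↦ +{done,stop,data}  (external→internal)
              • done:
                +{ack,ok} ↦ &{ack,ok}  (internal→external)
                  • ack:
                    ?Int ↦ !Int
                      dual(Y) = Y
                  • ok:
                    !Int ↦ ?Int
                      dual(end) = end
              • stop:
                &{retry,err,more} ↦ +{retry,err,more}  (external→internal)
                  • retry:
                    +{done,ack} ↦ &{done,ack}  (internal→external)
                      • done:
                        dual(Y) = Y
                      • ack:
                        dual(end) = end
                  • err:
                    !Str ↦ ?Str
                      dual(Y) = Y
                  • more:
                    &{data,ack} ↦ +{data,ack}  (external→internal)
                      • data:
                        dual(end) = end
                      • ack:
                        dual(Y) = Y
              • data:
                ?Str ↦ !Str
                  +{err,more} ↦ &{err,more}  (internal→external)
                    • err:
                      dual(Y) = Y
                    • more:
                      dual(Y) = Y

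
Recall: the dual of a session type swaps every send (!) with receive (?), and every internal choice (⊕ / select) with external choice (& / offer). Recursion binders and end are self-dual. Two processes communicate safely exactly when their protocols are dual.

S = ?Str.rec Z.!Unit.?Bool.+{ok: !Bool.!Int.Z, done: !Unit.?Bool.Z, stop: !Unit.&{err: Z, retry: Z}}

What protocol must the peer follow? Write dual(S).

!Str.rec Z.?Unit.!Bool.&{ok: ?Bool.?Int.Z, done: ?Unit.!Bool.Z, stop: ?Unit.+{err: Z, retry: Z}}

?Str = !Str
  rec Z = rec Z  (μ self-dual)
    !Unit = ?Unit
      ?Bool = !Bool
        +{ok,done,stop} = &{ok,done,stop}  (internal→external)
          case ok:
            !Bool = ?Bool
              !Int = ?Int
                Z ↦ Z
          case done:
            !Unit = ?Unit
              ?Bool = !Bool
                Z ↦ Z
          case stop:
            !Unit = ?Unit
              &{err,retry} = +{err,retry}  (external→internal)
                case err:
                  Z ↦ Z
                case retry:
                  Z ↦ Z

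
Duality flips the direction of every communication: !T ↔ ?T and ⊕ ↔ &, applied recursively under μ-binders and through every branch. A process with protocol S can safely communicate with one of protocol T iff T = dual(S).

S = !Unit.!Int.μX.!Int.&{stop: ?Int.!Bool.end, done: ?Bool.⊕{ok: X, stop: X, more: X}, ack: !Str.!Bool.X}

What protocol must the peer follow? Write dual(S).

?Unit.?Int.μX.?Int.⊕{stop: !Int.?Bool.end, done: !Bool.&{ok: X, stop: X, more: X}, ack: ?Str.?Bool.X}

!Unit = ?Unit
  !Int = ?Int
    μX = μX  (rec unchanged)
      !Int = ?Int
        &{stop,done,ack} = ⊕{stop,done,ack}  (external→internal)
          • stop:
            ?Int = !Int
              !Bool = ?Bool
                end ↦ end
          • done:
            ?Bool = !Bool
              ⊕{ok,stop,more} = &{ok,stop,more}  (⊕→&)
                • ok:
                  X ↦ X
                • stop:
                  X ↦ X
                • more:
                  X ↦ X
          • ack:
            !Str = ?Str
              !Bool = ?Bool
                X ↦ X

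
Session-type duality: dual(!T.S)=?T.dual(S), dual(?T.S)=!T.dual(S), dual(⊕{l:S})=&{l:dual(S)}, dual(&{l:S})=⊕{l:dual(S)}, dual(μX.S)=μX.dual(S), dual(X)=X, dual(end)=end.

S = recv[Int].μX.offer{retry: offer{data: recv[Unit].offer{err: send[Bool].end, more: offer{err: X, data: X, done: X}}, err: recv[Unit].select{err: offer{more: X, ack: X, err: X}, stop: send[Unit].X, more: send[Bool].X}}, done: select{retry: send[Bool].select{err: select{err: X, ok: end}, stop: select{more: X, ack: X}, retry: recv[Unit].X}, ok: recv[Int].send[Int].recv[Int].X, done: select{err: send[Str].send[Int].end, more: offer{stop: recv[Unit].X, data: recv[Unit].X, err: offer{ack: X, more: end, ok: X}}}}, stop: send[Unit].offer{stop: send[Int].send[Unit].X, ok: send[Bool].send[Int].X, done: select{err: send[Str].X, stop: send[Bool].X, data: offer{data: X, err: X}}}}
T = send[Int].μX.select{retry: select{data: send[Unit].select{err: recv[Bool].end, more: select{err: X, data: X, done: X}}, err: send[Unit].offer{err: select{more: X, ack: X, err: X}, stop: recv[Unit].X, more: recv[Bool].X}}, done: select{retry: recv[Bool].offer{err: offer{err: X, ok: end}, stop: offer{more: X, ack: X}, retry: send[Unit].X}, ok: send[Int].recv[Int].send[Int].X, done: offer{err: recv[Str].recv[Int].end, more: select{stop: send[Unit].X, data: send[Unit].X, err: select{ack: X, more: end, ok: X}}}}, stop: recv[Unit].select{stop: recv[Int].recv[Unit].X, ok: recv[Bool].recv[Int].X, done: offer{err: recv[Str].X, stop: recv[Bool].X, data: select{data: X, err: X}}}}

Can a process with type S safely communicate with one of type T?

recv[Int] vs send[Int]  ok
  μX vs μX  ok (binder kept)
    offer{retry,done,stop} vs select{retry,done,stop}  ok labels match
      [retry]
        offer{data,err} vs select{data,err}  ok labels match
          [data]
            recv[Unit] vs send[Unit]  ok
              offer{err,more} vs select{err,more}  ok labels match
                [err]
                  send[Bool] vs recv[Bool]  ok
                    end vs end  ok
                [more]
                  offer{err,data,done} vs select{err,data,done}  ok labels match
                    [err]
                      X vs X  ok
                    [data]
                      X vs X  ok
                    [done]
                      X vs X  ok
          [err]
            recv[Unit] vs send[Unit]  ok
              select{err,stop,more} vs offer{err,stop,more}  ok labels match
                [err]
                  offer{more,ack,err} vs select{more,ack,err}  ok labels match
                    [more]
                      X vs X  ok
                    [ack]
                      X vs X  ok
                    [err]
                      X vs X  ok
                [stop]
                  send[Unit] vs recv[Unit]  ok
                    X vs X  ok
                [more]
                  send[Bool] vs recv[Bool]  ok
                    X vs X  ok
      [done]
        select{retry,ok,done} vs select{retry,ok,done}  ✗ choice polarity not flipped — not dual

NO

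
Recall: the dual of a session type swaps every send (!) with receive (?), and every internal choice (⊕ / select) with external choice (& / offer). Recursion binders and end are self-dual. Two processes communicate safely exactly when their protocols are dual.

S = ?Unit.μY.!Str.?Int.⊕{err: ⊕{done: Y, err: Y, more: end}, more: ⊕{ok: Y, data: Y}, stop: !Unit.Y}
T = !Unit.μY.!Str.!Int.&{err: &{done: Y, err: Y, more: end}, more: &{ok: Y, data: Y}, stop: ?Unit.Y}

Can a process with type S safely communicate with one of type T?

?Unit | !Unit  ✓
  μY | μY  ✓ (rec unchanged)
    !Str | !Str  ✗ same direction on both sides — not dual

NO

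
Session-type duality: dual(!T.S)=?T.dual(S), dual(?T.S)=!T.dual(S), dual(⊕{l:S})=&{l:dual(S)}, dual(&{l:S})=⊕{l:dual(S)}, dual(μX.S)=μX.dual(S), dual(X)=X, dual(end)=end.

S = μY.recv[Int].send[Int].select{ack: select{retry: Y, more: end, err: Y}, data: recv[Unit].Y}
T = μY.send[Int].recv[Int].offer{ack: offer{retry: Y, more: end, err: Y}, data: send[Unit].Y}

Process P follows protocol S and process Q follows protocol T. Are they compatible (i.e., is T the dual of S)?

μY ‖ μY  ✓ (μ self-dual)
  recv[Int] ‖ send[Int]  ✓
    send[Int] ‖ recv[Int]  ✓
      select{ack,data} ‖ offer{ack,data}  ✓ same labels
        • ack:
          select{retry,more,err} ‖ offer{retry,more,err}  ✓ same labels
            • retry:
              Y ‖ Y  ✓
            • more:
              end ‖ end  ✓
            • err:
              Y ‖ Y  ✓
        • data:
          recv[Unit] ‖ send[Unit]  ✓
            Y ‖ Y  ✓

YES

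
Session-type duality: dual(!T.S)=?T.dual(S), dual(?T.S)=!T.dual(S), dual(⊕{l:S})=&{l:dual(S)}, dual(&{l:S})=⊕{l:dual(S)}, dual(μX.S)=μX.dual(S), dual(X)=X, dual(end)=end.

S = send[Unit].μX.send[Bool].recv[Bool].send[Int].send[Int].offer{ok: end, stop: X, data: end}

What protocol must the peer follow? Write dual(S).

recv[Unit].μX.recv[Bool].send[Bool].recv[Int].recv[Int].select{ok: end, stop: X, data: end}

send[Unit] ↦ recv[Unit]
  μX ↦ μX  (rec unchanged)
    send[Bool] ↦ recv[Bool]
      recv[Bool] ↦ send[Bool]
        send[Int] ↦ recv[Int]
          send[Int] ↦ recv[Int]
            offer{ok,stop,data} ↦ select{ok,stop,data}  (&→⊕)
              • ok:
                end ↦ end
              • stop:
                X ↦ X
              • data:
                end ↦ end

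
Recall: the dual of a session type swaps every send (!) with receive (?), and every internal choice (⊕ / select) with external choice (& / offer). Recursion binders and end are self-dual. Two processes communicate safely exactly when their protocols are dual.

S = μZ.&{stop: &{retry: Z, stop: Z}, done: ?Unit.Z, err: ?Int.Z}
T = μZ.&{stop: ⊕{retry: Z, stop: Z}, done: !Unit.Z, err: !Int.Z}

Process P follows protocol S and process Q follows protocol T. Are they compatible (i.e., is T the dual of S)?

μZ | μZ  ✓ (binder kept)
  &{stop,done,err} | &{stop,done,err}  ✗ choice polarity not flipped — not dual

NO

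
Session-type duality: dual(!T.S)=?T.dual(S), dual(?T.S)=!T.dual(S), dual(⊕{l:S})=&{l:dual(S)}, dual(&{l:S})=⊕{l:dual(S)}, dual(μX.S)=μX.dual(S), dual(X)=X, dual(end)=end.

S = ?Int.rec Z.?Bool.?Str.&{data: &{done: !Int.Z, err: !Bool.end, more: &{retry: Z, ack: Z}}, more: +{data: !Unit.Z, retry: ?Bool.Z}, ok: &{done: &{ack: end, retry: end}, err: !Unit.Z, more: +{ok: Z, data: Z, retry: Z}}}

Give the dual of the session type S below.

?Int ↦ !Int
  rec Z ↦ rec Z  (binder kept)
    ?Bool ↦ !Bool
      ?Str ↦ !Str
        &{data,more,ok} ↦ +{data,more,ok}  (offer→select)
          • data:
            &{done,err,more} ↦ +{done,err,more}  (offer→select)
              • done:
                !Int ↦ ?Int
                  Z ↦ Z
              • err:
                !Bool ↦ ?Bool
                  end ↦ end
              • more:
                &{retry,ack} ↦ +{retry,ack}  (offer→select)
                  • retry:
                    Z ↦ Z
                  • ack:
                    Z ↦ Z
          • more:
            +{data,retry} ↦ &{data,retry}  (select→offer)
              • data:
                !Unit ↦ ?Unit
                  Z ↦ Z
              • retry:
                ?Bool ↦ !Bool
                  Z ↦ Z
          • ok:
            &{done,err,more} ↦ +{done,err,more}  (offer→select)
              • done:
                &{ack,retry} ↦ +{ack,retry}  (offer→select)
                  • ack:
                    end ↦ end
                  • retry:
                    end ↦ end
              • err:
                !Unit ↦ ?Unit
                  Z ↦ Z
              • more:
                +{ok,data,retry} ↦ &{ok,data,retry}  (select→offer)
                  • ok:
                    Z ↦ Z
                  • data:
                    Z ↦ Z
                  • retry:
                    Z ↦ Z

!Int.rec Z.!Bool.!Str.+{data: +{done: ?Int.Z, err: ?Bool.end, more: +{retry: Z, ack: Z}}, more: &{data: ?Unit.Z, retry: !Bool.Z}, ok: +{done: +{ack: end, retry: end}, err: ?Unit.Z, more: &{ok: Z, data: Z, retry: Z}}}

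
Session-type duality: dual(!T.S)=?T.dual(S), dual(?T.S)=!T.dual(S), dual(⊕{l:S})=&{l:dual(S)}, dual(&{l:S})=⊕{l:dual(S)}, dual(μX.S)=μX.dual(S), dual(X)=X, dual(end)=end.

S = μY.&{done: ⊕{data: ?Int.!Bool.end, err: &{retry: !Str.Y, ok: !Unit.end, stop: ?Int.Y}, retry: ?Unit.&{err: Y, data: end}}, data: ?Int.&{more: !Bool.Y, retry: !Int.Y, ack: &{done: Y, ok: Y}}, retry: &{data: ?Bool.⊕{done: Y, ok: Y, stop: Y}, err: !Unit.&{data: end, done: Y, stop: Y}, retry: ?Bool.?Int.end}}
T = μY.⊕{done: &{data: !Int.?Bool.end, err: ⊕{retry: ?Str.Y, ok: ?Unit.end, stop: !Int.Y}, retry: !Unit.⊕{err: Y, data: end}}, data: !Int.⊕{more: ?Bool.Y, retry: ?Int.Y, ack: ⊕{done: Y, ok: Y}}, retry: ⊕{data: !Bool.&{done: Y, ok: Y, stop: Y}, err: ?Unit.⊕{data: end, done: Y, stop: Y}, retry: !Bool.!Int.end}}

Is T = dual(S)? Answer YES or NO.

μY vs μY  ok (rec unchanged)
  &{done,data,retry} vs ⊕{done,data,retry}  ok same labels
    case done:
      ⊕{data,err,retry} vs &{data,err,retry}  ok same labels
        case data:
          ?Int vs !Int  ok
            !Bool vs ?Bool  ok
              end vs end  ok
        case err:
          &{retry,ok,stop} vs ⊕{retry,ok,stop}  ok same labels
            case retry:
              !Str vs ?Str  ok
                Y vs Y  ok
            case ok:
              !Unit vs ?Unit  ok
                end vs end  ok
            case stop:
              ?Int vs !Int  ok
                Y vs Y  ok
        case retry:
          ?Unit vs !Unit  ok
            &{err,data} vs ⊕{err,data}  ok same labels
              case err:
                Y vs Y  ok
              case data:
                end vs end  ok
    case data:
      ?Int vs !Int  ok
        &{more,retry,ack} vs ⊕{more,retry,ack}  ok same labels
          case more:
            !Bool vs ?Bool  ok
              Y vs Y  ok
          case retry:
            !Int vs ?Int  ok
              Y vs Y  ok
          case ack:
            &{done,ok} vs ⊕{done,ok}  ok same labels
              case done:
                Y vs Y  ok
              case ok:
                Y vs Y  ok
    case retry:
      &{data,err,retry} vs ⊕{data,err,retry}  ok same labels
        case data:
          ?Bool vs !Bool  ok
            ⊕{done,ok,stop} vs &{done,ok,stop}  ok same labels
              case done:
                Y vs Y  ok
              case ok:
                Y vs Y  ok
              case stop:
                Y vs Y  ok
        case err:
          !Unit vs ?Unit  ok
            &{data,done,stop} vs ⊕{data,done,stop}  ok same labels
              case data:
                end vs end  ok
              case done:
                Y vs Y  ok
              case stop:
                Y vs Y  ok
        case retry:
          ?Bool vs !Bool  ok
            ?Int vs !Int  ok
              end vs end  ok

YES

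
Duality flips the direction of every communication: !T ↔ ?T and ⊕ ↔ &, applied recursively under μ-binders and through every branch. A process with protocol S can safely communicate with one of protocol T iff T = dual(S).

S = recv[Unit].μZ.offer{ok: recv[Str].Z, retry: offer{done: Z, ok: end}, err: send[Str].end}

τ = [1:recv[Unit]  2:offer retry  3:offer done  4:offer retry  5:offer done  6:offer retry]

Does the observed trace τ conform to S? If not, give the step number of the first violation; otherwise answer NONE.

NONE

@1 recv[Unit]  ✓  state: μZ.…
@2 offer retry  ✓  state: offer{done: μZ.…, ok: end}
@3 offer done  ✓  state: μZ.…
@4 offer retry  ✓  state: offer{done: μZ.…, ok: end}
@5 offer done  ✓  state: μZ.…
@6 offer retry  ✓  state: offer{done: μZ.…, ok: end}
trace exhausted — no violation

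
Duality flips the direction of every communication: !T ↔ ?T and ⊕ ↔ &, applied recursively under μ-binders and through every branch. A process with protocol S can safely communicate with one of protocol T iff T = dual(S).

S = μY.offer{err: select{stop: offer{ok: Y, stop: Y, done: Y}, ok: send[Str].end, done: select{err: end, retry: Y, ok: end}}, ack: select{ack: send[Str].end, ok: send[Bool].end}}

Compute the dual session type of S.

μY ↦ μY  (binder kept)
  offer{err,ack} ↦ select{err,ack}  (offer→select)
    case err:
      select{stop,ok,done} ↦ offer{stop,ok,done}  (internal→external)
        case stop:
          offer{ok,stop,done} ↦ select{ok,stop,done}  (offer→select)
            case ok:
              Y ↦ Y
            case stop:
              Y ↦ Y
            case done:
              Y ↦ Y
        case ok:
          send[Str] ↦ recv[Str]
            end ↦ end
        case done:
          select{err,retry,ok} ↦ offer{err,retry,ok}  (internal→external)
            case err:
              end ↦ end
            case retry:
              Y ↦ Y
            case ok:
              end ↦ end
    case ack:
      select{ack,ok} ↦ offer{ack,ok}  (internal→external)
        case ack:
          send[Str] ↦ recv[Str]
            end ↦ end
        case ok:
          send[Bool] ↦ recv[Bool]
            end ↦ end

μY.select{err: offer{stop: select{ok: Y, stop: Y, done: Y}, ok: recv[Str].end, done: offer{err: end, retry: Y, ok: end}}, ack: offer{ack: recv[Str].end, ok: recv[Bool].end}}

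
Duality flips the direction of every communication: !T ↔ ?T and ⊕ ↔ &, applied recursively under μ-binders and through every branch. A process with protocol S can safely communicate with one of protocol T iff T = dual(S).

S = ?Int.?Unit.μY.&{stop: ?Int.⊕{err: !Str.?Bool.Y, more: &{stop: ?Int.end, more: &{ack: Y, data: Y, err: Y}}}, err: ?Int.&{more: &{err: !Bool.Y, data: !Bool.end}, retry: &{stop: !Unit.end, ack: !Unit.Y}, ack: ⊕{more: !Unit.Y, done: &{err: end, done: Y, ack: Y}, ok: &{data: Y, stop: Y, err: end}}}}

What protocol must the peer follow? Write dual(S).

!Int.!Unit.μY.⊕{stop: !Int.&{err: ?Str.!Bool.Y, more: ⊕{stop: !Int.end, more: ⊕{ack: Y, data: Y, err: Y}}}, err: !Int.⊕{more: ⊕{err: ?Bool.Y, data: ?Bool.end}, retry: ⊕{stop: ?Unit.end, ack: ?Unit.Y}, ack: &{more: ?Unit.Y, done: ⊕{err: end, done: Y, ack: Y}, ok: ⊕{data: Y, stop: Y, err: end}}}}

?Int = !Int
  ?Unit = !Unit
    μY = μY  (rec unchanged)
      &{stop,err} = ⊕{stop,err}  (external→internal)
        [stop]
          ?Int = !Int
            ⊕{err,more} = &{err,more}  (internal→external)
              [err]
                !Str = ?Str
                  ?Bool = !Bool
                    dual(Y) = Y
              [more]
                &{stop,more} = ⊕{stop,more}  (external→internal)
                  [stop]
                    ?Int = !Int
                      dual(end) = end
                  [more]
                    &{ack,data,err} = ⊕{ack,data,err}  (external→internal)
                      [ack]
                        dual(Y) = Y
                      [data]
                        dual(Y) = Y
                      [err]
                        dual(Y) = Y
        [err]
          ?Int = !Int
            &{more,retry,ack} = ⊕{more,retry,ack}  (external→internal)
              [more]
                &{err,data} = ⊕{err,data}  (external→internal)
                  [err]
                    !Bool = ?Bool
                      dual(Y) = Y
                  [data]
                    !Bool = ?Bool
                      dual(end) = end
              [retry]
                &{stop,ack} = ⊕{stop,ack}  (external→internal)
                  [stop]
                    !Unit = ?Unit
                      dual(end) = end
                  [ack]
                    !Unit = ?Unit
                      dual(Y) = Y
              [ack]
                ⊕{more,done,ok} = &{more,done,ok}  (internal→external)
                  [more]
                    !Unit = ?Unit
                      dual(Y) = Y
                  [done]
                    &{err,done,ack} = ⊕{err,done,ack}  (external→internal)
                      [err]
                        dual(end) = end
                      [done]
                        dual(Y) = Y
                      [ack]
                        dual(Y) = Y
                  [ok]
                    &{data,stop,err} = ⊕{data,stop,err}  (external→internal)
                      [data]
                        dual(Y) = Y
                      [stop]
                        dual(Y) = Y
                      [err]
                        dual(end) = end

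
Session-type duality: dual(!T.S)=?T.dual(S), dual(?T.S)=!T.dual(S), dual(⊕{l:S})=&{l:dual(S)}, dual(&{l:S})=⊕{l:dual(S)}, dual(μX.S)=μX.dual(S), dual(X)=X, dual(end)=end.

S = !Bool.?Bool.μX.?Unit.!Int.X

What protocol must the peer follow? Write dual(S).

!Bool ↦ ?Bool
  ?Bool ↦ !Bool
    μX ↦ μX  (μ self-dual)
      ?Unit ↦ !Unit
        !Int ↦ ?Int
          X self-dual

?Bool.!Bool.μX.!Unit.?Int.X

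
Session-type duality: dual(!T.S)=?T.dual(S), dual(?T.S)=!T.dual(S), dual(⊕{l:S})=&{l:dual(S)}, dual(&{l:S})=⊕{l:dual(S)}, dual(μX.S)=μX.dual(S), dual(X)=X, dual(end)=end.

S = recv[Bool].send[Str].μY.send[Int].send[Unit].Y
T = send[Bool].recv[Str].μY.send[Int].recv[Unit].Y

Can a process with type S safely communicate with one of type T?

NO

recv[Bool] vs send[Bool]  ✓
  send[Str] vs recv[Str]  ✓
    μY vs μY  ✓ (rec unchanged)
      send[Int] vs send[Int]  ✗ same direction on both sides — not dual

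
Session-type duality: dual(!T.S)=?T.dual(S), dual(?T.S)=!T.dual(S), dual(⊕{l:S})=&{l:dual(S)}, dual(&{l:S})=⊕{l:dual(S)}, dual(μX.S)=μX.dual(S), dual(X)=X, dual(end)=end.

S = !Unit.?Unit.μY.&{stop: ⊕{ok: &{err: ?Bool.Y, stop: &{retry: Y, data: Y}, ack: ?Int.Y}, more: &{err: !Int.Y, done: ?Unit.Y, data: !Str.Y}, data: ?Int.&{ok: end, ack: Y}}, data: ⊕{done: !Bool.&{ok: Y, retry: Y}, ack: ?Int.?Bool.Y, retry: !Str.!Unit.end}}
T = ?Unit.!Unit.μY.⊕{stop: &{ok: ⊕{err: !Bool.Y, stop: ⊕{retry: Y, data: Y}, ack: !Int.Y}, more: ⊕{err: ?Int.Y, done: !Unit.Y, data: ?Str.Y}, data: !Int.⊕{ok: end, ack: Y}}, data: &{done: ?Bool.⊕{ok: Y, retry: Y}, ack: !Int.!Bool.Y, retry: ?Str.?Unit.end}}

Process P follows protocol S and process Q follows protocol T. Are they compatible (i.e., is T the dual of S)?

YES

!Unit vs ?Unit  ok
  ?Unit vs !Unit  ok
    μY vs μY  ok (binder kept)
      &{stop,data} vs ⊕{stop,data}  ok same labels
        [stop]
          ⊕{ok,more,data} vs &{ok,more,data}  ok same labels
            [ok]
              &{err,stop,ack} vs ⊕{err,stop,ack}  ok same labels
                [err]
                  ?Bool vs !Bool  ok
                    Y vs Y  ok
                [stop]
                  &{retry,data} vs ⊕{retry,data}  ok same labels
                    [retry]
                      Y vs Y  ok
                    [data]
                      Y vs Y  ok
                [ack]
                  ?Int vs !Int  ok
                    Y vs Y  ok
            [more]
              &{err,done,data} vs ⊕{err,done,data}  ok same labels
                [err]
                  !Int vs ?Int  ok
                    Y vs Y  ok
                [done]
                  ?Unit vs !Unit  ok
                    Y vs Y  ok
                [data]
                  !Str vs ?Str  ok
                    Y vs Y  ok
            [data]
              ?Int vs !Int  ok
                &{ok,ack} vs ⊕{ok,ack}  ok same labels
                  [ok]
                    end vs end  ok
                  [ack]
                    Y vs Y  ok
        [data]
          ⊕{done,ack,retry} vs &{done,ack,retry}  ok same labels
            [done]
              !Bool vs ?Bool  ok
                &{ok,retry} vs ⊕{ok,retry}  ok same labels
                  [ok]
                    Y vs Y  ok
                  [retry]
                    Y vs Y  ok
            [ack]
              ?Int vs !Int  ok
                ?Bool vs !Bool  ok
                  Y vs Y  ok
            [retry]
              !Str vs ?Str  ok
                !Unit vs ?Unit  ok
                  end vs end  ok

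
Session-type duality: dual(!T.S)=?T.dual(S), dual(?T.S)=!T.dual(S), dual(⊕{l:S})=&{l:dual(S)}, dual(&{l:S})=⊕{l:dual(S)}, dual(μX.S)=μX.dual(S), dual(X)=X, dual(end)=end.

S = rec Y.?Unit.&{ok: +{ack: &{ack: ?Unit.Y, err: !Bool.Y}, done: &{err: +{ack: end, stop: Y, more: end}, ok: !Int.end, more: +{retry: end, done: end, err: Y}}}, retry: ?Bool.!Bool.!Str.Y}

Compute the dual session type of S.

rec Y.!Unit.+{ok: &{ack: +{ack: !Unit.Y, err: ?Bool.Y}, done: +{err: &{ack: end, stop: Y, more: end}, ok: ?Int.end, more: &{retry: end, done: end, err: Y}}}, retry: !Bool.?Bool.?Str.Y}

rec Y = rec Y  (binder kept)
  ?Unit = !Unit
    &{ok,retry} = +{ok,retry}  (&→⊕)
      case ok:
        +{ack,done} = &{ack,done}  (select→offer)
          case ack:
            &{ack,err} = +{ack,err}  (&→⊕)
              case ack:
                ?Unit = !Unit
                  Y ↦ Y
              case err:
                !Bool = ?Bool
                  Y ↦ Y
          case done:
            &{err,ok,more} = +{err,ok,more}  (&→⊕)
              case err:
                +{ack,stop,more} = &{ack,stop,more}  (select→offer)
                  case ack:
                    end ↦ end
                  case stop:
                    Y ↦ Y
                  case more:
                    end ↦ end
              case ok:
                !Int = ?Int
                  end ↦ end
              case more:
                +{retry,done,err} = &{retry,done,err}  (select→offer)
                  case retry:
                    end ↦ end
                  case done:
                    end ↦ end
                  case err:
                    Y ↦ Y
      case retry:
        ?Bool = !Bool
          !Bool = ?Bool
            !Str = ?Str
              Y ↦ Y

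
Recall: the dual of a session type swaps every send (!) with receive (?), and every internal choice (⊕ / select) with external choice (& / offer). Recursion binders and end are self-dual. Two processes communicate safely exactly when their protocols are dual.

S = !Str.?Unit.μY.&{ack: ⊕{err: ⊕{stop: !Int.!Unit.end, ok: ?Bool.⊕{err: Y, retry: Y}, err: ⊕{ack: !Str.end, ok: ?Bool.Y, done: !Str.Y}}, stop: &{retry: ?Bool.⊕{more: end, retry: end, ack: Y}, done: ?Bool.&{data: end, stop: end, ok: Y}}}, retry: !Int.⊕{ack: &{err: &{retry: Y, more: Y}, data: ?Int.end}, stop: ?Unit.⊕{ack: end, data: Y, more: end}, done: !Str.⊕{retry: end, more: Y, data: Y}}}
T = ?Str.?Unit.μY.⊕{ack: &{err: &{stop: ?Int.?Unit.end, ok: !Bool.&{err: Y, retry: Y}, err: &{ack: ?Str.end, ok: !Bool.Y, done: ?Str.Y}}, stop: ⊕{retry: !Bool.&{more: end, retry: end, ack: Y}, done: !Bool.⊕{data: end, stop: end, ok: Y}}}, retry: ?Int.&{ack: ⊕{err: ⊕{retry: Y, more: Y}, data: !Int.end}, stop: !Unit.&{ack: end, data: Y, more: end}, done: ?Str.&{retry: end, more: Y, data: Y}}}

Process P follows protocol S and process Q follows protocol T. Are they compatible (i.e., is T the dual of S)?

!Str vs ?Str  ✓
  ?Unit vs ?Unit  ✗ same direction on both sides — not dual

NO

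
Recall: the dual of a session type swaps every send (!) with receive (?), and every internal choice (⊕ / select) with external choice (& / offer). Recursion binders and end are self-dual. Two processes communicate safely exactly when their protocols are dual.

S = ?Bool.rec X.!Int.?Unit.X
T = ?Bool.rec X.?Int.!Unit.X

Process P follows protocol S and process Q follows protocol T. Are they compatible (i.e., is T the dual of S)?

?Bool | ?Bool  ✗ same direction on both sides — not dual

NO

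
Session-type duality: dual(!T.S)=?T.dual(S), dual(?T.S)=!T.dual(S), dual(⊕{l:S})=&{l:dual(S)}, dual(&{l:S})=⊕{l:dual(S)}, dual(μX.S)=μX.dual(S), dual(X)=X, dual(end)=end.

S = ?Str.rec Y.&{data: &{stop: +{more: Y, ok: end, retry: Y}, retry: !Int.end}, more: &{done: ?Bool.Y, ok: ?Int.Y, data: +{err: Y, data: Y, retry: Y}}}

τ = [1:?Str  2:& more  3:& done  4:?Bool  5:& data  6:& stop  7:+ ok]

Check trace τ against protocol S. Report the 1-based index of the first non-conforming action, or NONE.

step 1: ?Str  match  now at rec Y.…
step 2: & more  match  now at &{done: ?Bool.rec Y.…, ok: ?Int.rec Y.…, data: +{err: rec Y.…, data: rec Y.…, retry: rec Y.…}}
step 3: & done  match  now at ?Bool.rec Y.…
step 4: ?Bool  match  now at rec Y.…
step 5: & data  match  now at &{stop: +{more: rec Y.…, ok: end, retry: rec Y.…}, retry: !Int.end}
step 6: & stop  match  now at +{more: rec Y.…, ok: end, retry: rec Y.…}
step 7: + ok  match  now at end
trace exhausted — no violation

NONE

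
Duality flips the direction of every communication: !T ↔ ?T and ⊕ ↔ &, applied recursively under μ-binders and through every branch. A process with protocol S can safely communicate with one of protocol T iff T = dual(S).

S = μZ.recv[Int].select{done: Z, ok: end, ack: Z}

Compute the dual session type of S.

μZ → μZ  (binder kept)
  recv[Int] → send[Int]
    select{done,ok,ack} → offer{done,ok,ack}  (⊕→&)
      case done:
        Z self-dual
      case ok:
        end self-dual
      case ack:
        Z self-dual

μZ.send[Int].offer{done: Z, ok: end, ack: Z}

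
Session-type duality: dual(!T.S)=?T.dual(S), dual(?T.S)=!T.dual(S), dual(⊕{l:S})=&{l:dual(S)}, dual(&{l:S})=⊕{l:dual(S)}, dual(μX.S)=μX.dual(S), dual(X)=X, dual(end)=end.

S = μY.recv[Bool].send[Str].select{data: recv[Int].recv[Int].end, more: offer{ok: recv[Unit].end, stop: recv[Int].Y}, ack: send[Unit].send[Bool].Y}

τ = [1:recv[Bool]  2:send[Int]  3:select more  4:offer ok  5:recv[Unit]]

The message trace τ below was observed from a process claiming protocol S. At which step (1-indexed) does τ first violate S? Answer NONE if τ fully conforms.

[1] recv[Bool]  ✓  now at send[Str].select{data: recv[Int].recv[Int].end, more: offer{ok: recv[Unit].end, stop: recv[Int].μY.…}, ack: send[Unit].send[Bool].μY.…}
[2] got send[Int], protocol expects send[Str]  ✗

2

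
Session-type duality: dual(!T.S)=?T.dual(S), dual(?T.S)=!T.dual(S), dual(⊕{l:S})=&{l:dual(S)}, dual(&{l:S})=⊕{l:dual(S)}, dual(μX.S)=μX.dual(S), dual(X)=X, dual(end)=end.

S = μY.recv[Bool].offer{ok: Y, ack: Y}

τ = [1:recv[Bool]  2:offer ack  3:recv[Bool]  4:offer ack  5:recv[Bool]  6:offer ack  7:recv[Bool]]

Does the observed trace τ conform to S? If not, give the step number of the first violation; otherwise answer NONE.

NONE

[1] recv[Bool]  ok  now at offer{ok: μY.…, ack: μY.…}
[2] offer ack  ok  now at μY.…
[3] recv[Bool]  ok  now at offer{ok: μY.…, ack: μY.…}
[4] offer ack  ok  now at μY.…
[5] recv[Bool]  ok  now at offer{ok: μY.…, ack: μY.…}
[6] offer ack  ok  now at μY.…
[7] recv[Bool]  ok  now at offer{ok: μY.…, ack: μY.…}
τ conforms to S (length 7)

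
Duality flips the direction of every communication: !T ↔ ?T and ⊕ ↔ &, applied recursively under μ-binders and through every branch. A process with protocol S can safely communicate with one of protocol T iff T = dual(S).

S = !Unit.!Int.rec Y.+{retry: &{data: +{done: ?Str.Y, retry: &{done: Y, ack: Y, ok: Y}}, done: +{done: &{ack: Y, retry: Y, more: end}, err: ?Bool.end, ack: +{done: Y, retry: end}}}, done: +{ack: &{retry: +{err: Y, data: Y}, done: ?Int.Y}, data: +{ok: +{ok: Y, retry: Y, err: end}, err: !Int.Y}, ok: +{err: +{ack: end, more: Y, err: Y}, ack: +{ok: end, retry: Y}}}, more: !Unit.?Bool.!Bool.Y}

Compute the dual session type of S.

!Unit ↦ ?Unit
  !Int ↦ ?Int
    rec Y ↦ rec Y  (binder kept)
      +{retry,done,more} ↦ &{retry,done,more}  (select→offer)
        case retry:
          &{data,done} ↦ +{data,done}  (&→⊕)
            case data:
              +{done,retry} ↦ &{done,retry}  (select→offer)
                case done:
                  ?Str ↦ !Str
                    dual(Y) = Y
                case retry:
                  &{done,ack,ok} ↦ +{done,ack,ok}  (&→⊕)
                    case done:
                      dual(Y) = Y
                    case ack:
                      dual(Y) = Y
                    case ok:
                      dual(Y) = Y
            case done:
              +{done,err,ack} ↦ &{done,err,ack}  (select→offer)
                case done:
                  &{ack,retry,more} ↦ +{ack,retry,more}  (&→⊕)
                    case ack:
                      dual(Y) = Y
                    case retry:
                      dual(Y) = Y
                    case more:
                      dual(end) = end
                case err:
                  ?Bool ↦ !Bool
                    dual(end) = end
                case ack:
                  +{done,retry} ↦ &{done,retry}  (select→offer)
                    case done:
                      dual(Y) = Y
                    case retry:
                      dual(end) = end
        case done:
          +{ack,data,ok} ↦ &{ack,data,ok}  (select→offer)
            case ack:
              &{retry,done} ↦ +{retry,done}  (&→⊕)
                case retry:
                  +{err,data} ↦ &{err,data}  (select→offer)
                    case err:
                      dual(Y) = Y
                    case data:
                      dual(Y) = Y
                case done:
                  ?Int ↦ !Int
                    dual(Y) = Y
            case data:
              +{ok,err} ↦ &{ok,err}  (select→offer)
                case ok:
                  +{ok,retry,err} ↦ &{ok,retry,err}  (select→offer)
                    case ok:
                      dual(Y) = Y
                    case retry:
                      dual(Y) = Y
                    case err:
                      dual(end) = end
                case err:
                  !Int ↦ ?Int
                    dual(Y) = Y
            case ok:
              +{err,ack} ↦ &{err,ack}  (select→offer)
                case err:
                  +{ack,more,err} ↦ &{ack,more,err}  (select→offer)
                    case ack:
                      dual(end) = end
                    case more:
                      dual(Y) = Y
                    case err:
                      dual(Y) = Y
                case ack:
                  +{ok,retry} ↦ &{ok,retry}  (select→offer)
                    case ok:
                      dual(end) = end
                    case retry:
                      dual(Y) = Y
        case more:
          !Unit ↦ ?Unit
            ?Bool ↦ !Bool
              !Bool ↦ ?Bool
                dual(Y) = Y

?Unit.?Int.rec Y.&{retry: +{data: &{done: !Str.Y, retry: +{done: Y, ack: Y, ok: Y}}, done: &{done: +{ack: Y, retry: Y, more: end}, err: !Bool.end, ack: &{done: Y, retry: end}}}, done: &{ack: +{retry: &{err: Y, data: Y}, done: !Int.Y}, data: &{ok: &{ok: Y, retry: Y, err: end}, err: ?Int.Y}, ok: &{err: &{ack: end, more: Y, err: Y}, ack: &{ok: end, retry: Y}}}, more: ?Unit.!Bool.?Bool.Y}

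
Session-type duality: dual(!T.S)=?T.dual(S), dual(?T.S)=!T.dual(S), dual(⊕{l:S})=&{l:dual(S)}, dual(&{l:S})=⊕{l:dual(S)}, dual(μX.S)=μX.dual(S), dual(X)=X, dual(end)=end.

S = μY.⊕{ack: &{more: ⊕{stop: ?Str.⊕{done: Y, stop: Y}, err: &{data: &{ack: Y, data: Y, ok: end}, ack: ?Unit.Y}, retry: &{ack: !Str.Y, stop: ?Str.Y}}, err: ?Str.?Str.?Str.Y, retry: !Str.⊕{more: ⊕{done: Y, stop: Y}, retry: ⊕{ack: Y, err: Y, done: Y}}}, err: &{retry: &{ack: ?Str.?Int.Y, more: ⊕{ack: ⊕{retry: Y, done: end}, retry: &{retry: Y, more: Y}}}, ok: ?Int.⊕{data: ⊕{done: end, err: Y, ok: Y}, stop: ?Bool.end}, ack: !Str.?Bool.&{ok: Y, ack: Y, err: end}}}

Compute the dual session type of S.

μY.&{ack: ⊕{more: &{stop: !Str.&{done: Y, stop: Y}, err: ⊕{data: ⊕{ack: Y, data: Y, ok: end}, ack: !Unit.Y}, retry: ⊕{ack: ?Str.Y, stop: !Str.Y}}, err: !Str.!Str.!Str.Y, retry: ?Str.&{more: &{done: Y, stop: Y}, retry: &{ack: Y, err: Y, done: Y}}}, err: ⊕{retry: ⊕{ack: !Str.!Int.Y, more: &{ack: &{retry: Y, done: end}, retry: ⊕{retry: Y, more: Y}}}, ok: !Int.&{data: &{done: end, err: Y, ok: Y}, stop: !Bool.end}, ack: ?Str.!Bool.⊕{ok: Y, ack: Y, err: end}}}

μY = μY  (rec unchanged)
  ⊕{ack,err} = &{ack,err}  (select→offer)
    • ack:
      &{more,err,retry} = ⊕{more,err,retry}  (external→internal)
        • more:
          ⊕{stop,err,retry} = &{stop,err,retry}  (select→offer)
            • stop:
              ?Str = !Str
                ⊕{done,stop} = &{done,stop}  (select→offer)
                  • done:
                    dual(Y) = Y
                  • stop:
                    dual(Y) = Y
            • err:
              &{data,ack} = ⊕{data,ack}  (external→internal)
                • data:
                  &{ack,data,ok} = ⊕{ack,data,ok}  (external→internal)
                    • ack:
                      dual(Y) = Y
                    • data:
                      dual(Y) = Y
                    • ok:
                      dual(end) = end
                • ack:
                  ?Unit = !Unit
                    dual(Y) = Y
            • retry:
              &{ack,stop} = ⊕{ack,stop}  (external→internal)
                • ack:
                  !Str = ?Str
                    dual(Y) = Y
                • stop:
                  ?Str = !Str
                    dual(Y) = Y
        • err:
          ?Str = !Str
            ?Str = !Str
              ?Str = !Str
                dual(Y) = Y
        • retry:
          !Str = ?Str
            ⊕{more,retry} = &{more,retry}  (select→offer)
              • more:
                ⊕{done,stop} = &{done,stop}  (select→offer)
                  • done:
                    dual(Y) = Y
                  • stop:
                    dual(Y) = Y
              • retry:
                ⊕{ack,err,done} = &{ack,err,done}  (select→offer)
                  • ack:
                    dual(Y) = Y
                  • err:
                    dual(Y) = Y
                  • done:
                    dual(Y) = Y
    • err:
      &{retry,ok,ack} = ⊕{retry,ok,ack}  (external→internal)
        • retry:
          &{ack,more} = ⊕{ack,more}  (external→internal)
            • ack:
              ?Str = !Str
                ?Int = !Int
                  dual(Y) = Y
            • more:
              ⊕{ack,retry} = &{ack,retry}  (select→offer)
                • ack:
                  ⊕{retry,done} = &{retry,done}  (select→offer)
                    • retry:
                      dual(Y) = Y
                    • done:
                      dual(end) = end
                • retry:
                  &{retry,more} = ⊕{retry,more}  (external→internal)
                    • retry:
                      dual(Y) = Y
                    • more:
                      dual(Y) = Y
        • ok:
          ?Int = !Int
            ⊕{data,stop} = &{data,stop}  (select→offer)
              • data:
                ⊕{done,err,ok} = &{done,err,ok}  (select→offer)
                  • done:
                    dual(end) = end
                  • err:
                    dual(Y) = Y
                  • ok:
                    dual(Y) = Y
              • stop:
                ?Bool = !Bool
                  dual(end) = end
        • ack:
          !Str = ?Str
            ?Bool = !Bool
              &{ok,ack,err} = ⊕{ok,ack,err}  (external→internal)
                • ok:
                  dual(Y) = Y
                • ack:
                  dual(Y) = Y
                • err:
                  dual(end) = end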